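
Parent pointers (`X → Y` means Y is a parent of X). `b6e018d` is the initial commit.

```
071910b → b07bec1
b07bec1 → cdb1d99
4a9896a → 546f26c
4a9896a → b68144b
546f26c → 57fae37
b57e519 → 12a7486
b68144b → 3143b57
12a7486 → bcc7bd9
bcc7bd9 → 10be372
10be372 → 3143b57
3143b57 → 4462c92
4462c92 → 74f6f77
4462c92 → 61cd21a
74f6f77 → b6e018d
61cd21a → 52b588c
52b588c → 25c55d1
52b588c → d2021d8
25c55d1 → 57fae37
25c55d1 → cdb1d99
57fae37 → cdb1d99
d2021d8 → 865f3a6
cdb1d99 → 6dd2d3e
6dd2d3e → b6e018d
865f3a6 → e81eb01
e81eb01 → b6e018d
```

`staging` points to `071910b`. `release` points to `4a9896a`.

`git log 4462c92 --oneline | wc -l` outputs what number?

12

Walking parent pointers from 4462c92: reachable set = {25c55d1, 4462c92, 52b588c, 57fae37, 61cd21a, 6dd2d3e, 74f6f77, 865f3a6, b6e018d, cdb1d99, d2021d8, e81eb01}.
That is 12 commits.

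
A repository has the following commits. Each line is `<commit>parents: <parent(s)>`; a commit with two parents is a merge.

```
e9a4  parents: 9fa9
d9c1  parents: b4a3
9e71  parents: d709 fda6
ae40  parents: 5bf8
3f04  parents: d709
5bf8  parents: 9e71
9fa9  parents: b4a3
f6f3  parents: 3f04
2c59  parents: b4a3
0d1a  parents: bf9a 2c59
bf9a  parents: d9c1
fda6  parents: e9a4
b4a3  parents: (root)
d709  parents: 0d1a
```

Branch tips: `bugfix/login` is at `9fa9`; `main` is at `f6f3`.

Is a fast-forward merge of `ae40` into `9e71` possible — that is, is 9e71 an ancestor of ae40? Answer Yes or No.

A fast-forward from 9e71 to ae40 is possible iff 9e71 is an ancestor of ae40.
Ancestors of ae40: {0d1a, 2c59, 5bf8, 9e71, 9fa9, ae40, b4a3, bf9a, d709, d9c1, e9a4, fda6}.
9e71 is among them, so fast-forward is possible.

Yes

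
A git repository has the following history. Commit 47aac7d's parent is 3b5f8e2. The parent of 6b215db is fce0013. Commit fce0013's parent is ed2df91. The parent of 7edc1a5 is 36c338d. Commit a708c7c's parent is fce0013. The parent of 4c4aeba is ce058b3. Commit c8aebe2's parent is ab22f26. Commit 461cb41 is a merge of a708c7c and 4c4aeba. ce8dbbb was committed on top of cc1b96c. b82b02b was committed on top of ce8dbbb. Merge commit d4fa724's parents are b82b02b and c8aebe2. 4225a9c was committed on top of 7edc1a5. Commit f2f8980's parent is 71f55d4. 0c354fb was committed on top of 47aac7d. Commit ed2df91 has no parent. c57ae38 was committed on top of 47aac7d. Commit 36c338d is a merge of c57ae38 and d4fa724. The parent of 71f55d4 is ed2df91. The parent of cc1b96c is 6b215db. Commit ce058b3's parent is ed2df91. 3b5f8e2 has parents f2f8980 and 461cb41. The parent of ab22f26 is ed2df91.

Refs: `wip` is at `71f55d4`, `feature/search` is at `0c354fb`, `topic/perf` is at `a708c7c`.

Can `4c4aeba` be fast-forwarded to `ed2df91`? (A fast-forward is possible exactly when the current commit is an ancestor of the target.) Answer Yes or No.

A fast-forward from 4c4aeba to ed2df91 is possible iff 4c4aeba is an ancestor of ed2df91.
Ancestors of ed2df91: {ed2df91}.
4c4aeba is not among them, so fast-forward is not possible.

No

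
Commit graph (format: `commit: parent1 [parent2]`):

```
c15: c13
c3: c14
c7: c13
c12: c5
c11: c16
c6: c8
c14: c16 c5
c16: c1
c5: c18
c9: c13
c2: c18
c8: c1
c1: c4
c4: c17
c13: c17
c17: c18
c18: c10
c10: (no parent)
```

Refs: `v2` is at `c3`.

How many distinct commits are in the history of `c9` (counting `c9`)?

5

Walking parent pointers from c9: reachable set = {c10, c13, c17, c18, c9}.
That is 5 commits.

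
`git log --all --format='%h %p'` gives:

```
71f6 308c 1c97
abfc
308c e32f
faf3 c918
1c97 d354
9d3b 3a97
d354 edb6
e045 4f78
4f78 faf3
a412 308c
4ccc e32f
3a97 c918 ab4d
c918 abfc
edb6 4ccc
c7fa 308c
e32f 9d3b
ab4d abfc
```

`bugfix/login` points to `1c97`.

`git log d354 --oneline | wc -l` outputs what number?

9

Walking parent pointers from d354: reachable set = {3a97, 4ccc, 9d3b, ab4d, abfc, c918, d354, e32f, edb6}.
That is 9 commits.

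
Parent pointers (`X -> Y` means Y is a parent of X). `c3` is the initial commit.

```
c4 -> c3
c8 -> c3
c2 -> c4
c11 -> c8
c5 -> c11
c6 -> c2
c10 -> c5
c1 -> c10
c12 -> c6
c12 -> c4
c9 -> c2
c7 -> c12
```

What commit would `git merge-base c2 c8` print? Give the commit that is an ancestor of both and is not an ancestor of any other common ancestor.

Ancestors of c2: {c2, c3, c4}.
Ancestors of c8: {c3, c8}.
Common ancestors: {c3}.
The only common ancestor is c3, so it is the merge base.

c3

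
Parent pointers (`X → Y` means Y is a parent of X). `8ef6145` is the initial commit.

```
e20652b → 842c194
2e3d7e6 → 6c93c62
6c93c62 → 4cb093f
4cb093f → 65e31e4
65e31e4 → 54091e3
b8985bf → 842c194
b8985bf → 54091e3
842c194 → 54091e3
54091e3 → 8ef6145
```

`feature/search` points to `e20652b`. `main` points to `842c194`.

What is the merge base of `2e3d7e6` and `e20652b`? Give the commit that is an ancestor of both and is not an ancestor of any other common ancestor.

Ancestors of 2e3d7e6: {2e3d7e6, 4cb093f, 54091e3, 65e31e4, 6c93c62, 8ef6145}.
Ancestors of e20652b: {54091e3, 842c194, 8ef6145, e20652b}.
Common ancestors: {54091e3, 8ef6145}.
Among these, 54091e3 is not an ancestor of any other common ancestor — it is the merge base.

54091e3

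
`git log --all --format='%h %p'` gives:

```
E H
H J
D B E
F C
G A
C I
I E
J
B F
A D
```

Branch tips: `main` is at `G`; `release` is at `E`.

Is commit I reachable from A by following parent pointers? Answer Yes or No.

Ancestors of A (commits reachable by following parents): {A, B, C, D, E, F, H, I, J}.
I is in that set, so it is an ancestor of A.

Yes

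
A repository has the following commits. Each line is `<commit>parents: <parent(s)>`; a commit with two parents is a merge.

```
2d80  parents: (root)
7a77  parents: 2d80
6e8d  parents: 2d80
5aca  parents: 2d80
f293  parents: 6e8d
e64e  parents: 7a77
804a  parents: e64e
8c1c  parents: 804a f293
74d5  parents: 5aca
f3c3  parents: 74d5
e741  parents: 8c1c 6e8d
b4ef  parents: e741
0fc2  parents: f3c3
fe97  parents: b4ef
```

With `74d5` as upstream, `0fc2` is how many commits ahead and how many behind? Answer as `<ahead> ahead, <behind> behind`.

2 ahead, 0 behind

Reachable from 0fc2: {0fc2, 2d80, 5aca, 74d5, f3c3}.
Reachable from 74d5: {2d80, 5aca, 74d5}.
Only in 0fc2's history (ahead): {0fc2, f3c3} — 2.
Only in 74d5's history (behind): {} — 0.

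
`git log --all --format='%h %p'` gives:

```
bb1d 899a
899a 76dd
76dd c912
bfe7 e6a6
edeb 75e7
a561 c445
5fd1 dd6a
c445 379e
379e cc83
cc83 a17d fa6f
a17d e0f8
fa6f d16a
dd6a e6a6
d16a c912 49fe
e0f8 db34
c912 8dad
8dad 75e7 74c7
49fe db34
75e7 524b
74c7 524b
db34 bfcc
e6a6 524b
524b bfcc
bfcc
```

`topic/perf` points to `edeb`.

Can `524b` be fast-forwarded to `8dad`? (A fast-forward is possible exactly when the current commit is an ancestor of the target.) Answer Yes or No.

Yes

A fast-forward from 524b to 8dad is possible iff 524b is an ancestor of 8dad.
Ancestors of 8dad: {524b, 74c7, 75e7, 8dad, bfcc}.
524b is among them, so fast-forward is possible.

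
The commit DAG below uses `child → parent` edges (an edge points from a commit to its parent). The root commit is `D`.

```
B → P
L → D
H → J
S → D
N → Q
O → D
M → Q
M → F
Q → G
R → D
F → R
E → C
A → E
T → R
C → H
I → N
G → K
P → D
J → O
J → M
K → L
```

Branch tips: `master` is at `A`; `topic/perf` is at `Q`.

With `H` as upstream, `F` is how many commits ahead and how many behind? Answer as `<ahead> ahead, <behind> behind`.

Reachable from F: {D, F, R}.
Reachable from H: {D, F, G, H, J, K, L, M, O, Q, R}.
Only in F's history (ahead): {} — 0.
Only in H's history (behind): {G, H, J, K, L, M, O, Q} — 8.

0 ahead, 8 behind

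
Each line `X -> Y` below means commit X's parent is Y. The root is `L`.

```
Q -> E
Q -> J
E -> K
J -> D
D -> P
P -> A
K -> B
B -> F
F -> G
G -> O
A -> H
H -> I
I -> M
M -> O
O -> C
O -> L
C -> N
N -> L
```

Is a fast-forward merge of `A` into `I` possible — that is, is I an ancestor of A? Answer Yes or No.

A fast-forward from I to A is possible iff I is an ancestor of A.
Ancestors of A: {A, C, H, I, L, M, N, O}.
I is among them, so fast-forward is possible.

Yes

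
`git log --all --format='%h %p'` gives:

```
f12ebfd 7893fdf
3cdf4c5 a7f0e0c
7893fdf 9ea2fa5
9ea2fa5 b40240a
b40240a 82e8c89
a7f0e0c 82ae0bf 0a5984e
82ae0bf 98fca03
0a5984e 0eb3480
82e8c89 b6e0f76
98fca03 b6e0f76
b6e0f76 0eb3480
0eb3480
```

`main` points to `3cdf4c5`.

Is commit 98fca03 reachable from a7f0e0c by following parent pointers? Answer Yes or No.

Yes

Ancestors of a7f0e0c (commits reachable by following parents): {0a5984e, 0eb3480, 82ae0bf, 98fca03, a7f0e0c, b6e0f76}.
98fca03 is in that set, so it is an ancestor of a7f0e0c.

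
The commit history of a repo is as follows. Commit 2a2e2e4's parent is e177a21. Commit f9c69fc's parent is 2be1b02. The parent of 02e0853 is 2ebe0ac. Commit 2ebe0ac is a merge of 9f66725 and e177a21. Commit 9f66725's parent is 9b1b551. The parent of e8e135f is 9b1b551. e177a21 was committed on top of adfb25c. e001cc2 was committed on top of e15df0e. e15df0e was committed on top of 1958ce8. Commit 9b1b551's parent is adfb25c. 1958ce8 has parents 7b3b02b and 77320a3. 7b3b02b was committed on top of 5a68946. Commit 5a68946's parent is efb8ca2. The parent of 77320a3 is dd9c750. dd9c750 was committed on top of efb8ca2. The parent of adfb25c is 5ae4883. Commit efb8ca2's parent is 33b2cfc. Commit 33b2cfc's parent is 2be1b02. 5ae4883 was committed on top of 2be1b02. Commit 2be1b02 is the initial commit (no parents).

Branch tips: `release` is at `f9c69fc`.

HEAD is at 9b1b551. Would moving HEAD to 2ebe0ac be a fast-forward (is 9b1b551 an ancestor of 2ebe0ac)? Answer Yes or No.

A fast-forward from 9b1b551 to 2ebe0ac is possible iff 9b1b551 is an ancestor of 2ebe0ac.
Ancestors of 2ebe0ac: {2be1b02, 2ebe0ac, 5ae4883, 9b1b551, 9f66725, adfb25c, e177a21}.
9b1b551 is among them, so fast-forward is possible.

Yes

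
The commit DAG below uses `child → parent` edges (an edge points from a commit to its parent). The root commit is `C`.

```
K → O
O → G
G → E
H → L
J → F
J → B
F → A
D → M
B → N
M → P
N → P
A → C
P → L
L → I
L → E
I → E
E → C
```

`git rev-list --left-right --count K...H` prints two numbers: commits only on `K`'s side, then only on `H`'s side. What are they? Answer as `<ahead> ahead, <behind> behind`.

Reachable from K: {C, E, G, K, O}.
Reachable from H: {C, E, H, I, L}.
Only in K's history (ahead): {G, K, O} — 3.
Only in H's history (behind): {H, I, L} — 3.

3 ahead, 3 behind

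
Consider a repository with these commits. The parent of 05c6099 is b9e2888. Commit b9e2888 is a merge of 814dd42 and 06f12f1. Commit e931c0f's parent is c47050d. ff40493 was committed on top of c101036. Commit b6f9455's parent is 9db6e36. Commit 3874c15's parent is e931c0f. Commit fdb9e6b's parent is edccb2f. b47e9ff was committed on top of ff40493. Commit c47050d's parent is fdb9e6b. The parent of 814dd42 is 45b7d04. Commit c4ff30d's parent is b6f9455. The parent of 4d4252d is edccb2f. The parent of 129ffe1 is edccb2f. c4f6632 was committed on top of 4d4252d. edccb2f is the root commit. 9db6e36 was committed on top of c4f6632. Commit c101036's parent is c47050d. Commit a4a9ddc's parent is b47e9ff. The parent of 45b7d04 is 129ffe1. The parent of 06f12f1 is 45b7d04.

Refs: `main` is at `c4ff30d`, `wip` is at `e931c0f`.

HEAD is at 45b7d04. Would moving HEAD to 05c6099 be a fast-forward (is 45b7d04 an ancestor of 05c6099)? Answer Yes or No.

A fast-forward from 45b7d04 to 05c6099 is possible iff 45b7d04 is an ancestor of 05c6099.
Ancestors of 05c6099: {05c6099, 06f12f1, 129ffe1, 45b7d04, 814dd42, b9e2888, edccb2f}.
45b7d04 is among them, so fast-forward is possible.

Yes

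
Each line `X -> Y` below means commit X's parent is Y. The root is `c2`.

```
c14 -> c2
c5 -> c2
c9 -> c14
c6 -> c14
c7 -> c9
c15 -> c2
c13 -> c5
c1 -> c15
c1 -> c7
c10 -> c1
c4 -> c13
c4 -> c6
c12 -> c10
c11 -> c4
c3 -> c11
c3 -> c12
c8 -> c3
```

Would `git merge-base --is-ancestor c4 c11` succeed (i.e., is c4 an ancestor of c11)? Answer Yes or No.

Ancestors of c11 (commits reachable by following parents): {c11, c13, c14, c2, c4, c5, c6}.
c4 is in that set, so it is an ancestor of c11.

Yes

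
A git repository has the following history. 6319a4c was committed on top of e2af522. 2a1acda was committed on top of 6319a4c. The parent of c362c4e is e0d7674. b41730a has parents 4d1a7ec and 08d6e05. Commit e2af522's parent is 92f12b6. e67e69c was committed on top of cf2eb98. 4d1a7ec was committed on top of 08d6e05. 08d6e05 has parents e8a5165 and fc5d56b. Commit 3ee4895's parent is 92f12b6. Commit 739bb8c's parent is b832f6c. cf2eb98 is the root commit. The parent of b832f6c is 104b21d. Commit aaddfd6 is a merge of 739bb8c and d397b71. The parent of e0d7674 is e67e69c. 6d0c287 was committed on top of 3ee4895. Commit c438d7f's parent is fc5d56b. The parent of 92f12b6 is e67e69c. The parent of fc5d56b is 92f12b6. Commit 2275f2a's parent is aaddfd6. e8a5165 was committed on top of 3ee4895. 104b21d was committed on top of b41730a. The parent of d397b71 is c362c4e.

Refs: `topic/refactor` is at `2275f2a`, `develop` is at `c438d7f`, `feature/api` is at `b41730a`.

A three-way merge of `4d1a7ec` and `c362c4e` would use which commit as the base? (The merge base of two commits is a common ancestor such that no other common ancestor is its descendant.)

e67e69c

Ancestors of 4d1a7ec: {08d6e05, 3ee4895, 4d1a7ec, 92f12b6, cf2eb98, e67e69c, e8a5165, fc5d56b}.
Ancestors of c362c4e: {c362c4e, cf2eb98, e0d7674, e67e69c}.
Common ancestors: {cf2eb98, e67e69c}.
Among these, e67e69c is not an ancestor of any other common ancestor — it is the merge base.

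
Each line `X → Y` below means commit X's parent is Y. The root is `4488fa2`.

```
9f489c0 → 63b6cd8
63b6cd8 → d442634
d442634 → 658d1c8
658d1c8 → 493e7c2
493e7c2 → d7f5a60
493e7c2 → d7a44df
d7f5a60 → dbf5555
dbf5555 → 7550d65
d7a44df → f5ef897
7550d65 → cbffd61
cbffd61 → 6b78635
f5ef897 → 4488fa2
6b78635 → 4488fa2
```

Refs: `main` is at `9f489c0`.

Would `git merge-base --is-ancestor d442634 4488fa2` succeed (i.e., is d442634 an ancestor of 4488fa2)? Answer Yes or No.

No

Ancestors of 4488fa2: {4488fa2}.
d442634 is not in that set, so it is not an ancestor of 4488fa2.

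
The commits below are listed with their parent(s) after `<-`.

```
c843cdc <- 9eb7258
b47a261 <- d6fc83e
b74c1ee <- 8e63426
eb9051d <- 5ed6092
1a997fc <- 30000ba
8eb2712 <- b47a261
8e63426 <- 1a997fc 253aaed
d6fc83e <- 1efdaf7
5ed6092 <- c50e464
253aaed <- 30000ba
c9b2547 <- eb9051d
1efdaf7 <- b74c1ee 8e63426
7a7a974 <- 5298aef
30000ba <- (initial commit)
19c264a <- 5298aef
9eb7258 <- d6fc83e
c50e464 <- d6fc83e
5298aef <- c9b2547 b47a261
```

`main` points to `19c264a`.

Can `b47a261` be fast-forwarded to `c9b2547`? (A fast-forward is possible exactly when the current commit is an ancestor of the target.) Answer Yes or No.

No

A fast-forward from b47a261 to c9b2547 is possible iff b47a261 is an ancestor of c9b2547.
Ancestors of c9b2547: {1a997fc, 1efdaf7, 253aaed, 30000ba, 5ed6092, 8e63426, b74c1ee, c50e464, c9b2547, d6fc83e, eb9051d}.
b47a261 is not among them, so fast-forward is not possible.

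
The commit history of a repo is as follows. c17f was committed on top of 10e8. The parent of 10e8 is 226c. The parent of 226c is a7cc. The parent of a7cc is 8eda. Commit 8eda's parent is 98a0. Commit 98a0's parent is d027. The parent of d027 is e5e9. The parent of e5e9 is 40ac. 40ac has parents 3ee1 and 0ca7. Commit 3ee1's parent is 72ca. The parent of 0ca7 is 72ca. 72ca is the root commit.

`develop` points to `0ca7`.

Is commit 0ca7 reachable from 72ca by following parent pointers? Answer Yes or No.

Ancestors of 72ca: {72ca}.
0ca7 is not in that set, so it is not an ancestor of 72ca.

No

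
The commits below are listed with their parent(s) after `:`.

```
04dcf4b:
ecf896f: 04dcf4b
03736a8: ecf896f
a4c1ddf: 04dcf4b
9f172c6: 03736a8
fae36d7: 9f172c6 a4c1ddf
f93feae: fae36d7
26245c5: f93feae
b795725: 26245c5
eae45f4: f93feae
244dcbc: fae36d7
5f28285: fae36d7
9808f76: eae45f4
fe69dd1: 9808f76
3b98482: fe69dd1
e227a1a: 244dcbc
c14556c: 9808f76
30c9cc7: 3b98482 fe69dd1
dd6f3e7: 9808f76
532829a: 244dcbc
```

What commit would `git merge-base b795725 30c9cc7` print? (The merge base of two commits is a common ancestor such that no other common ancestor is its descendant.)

Ancestors of b795725: {03736a8, 04dcf4b, 26245c5, 9f172c6, a4c1ddf, b795725, ecf896f, f93feae, fae36d7}.
Ancestors of 30c9cc7: {03736a8, 04dcf4b, 30c9cc7, 3b98482, 9808f76, 9f172c6, a4c1ddf, eae45f4, ecf896f, f93feae, fae36d7, fe69dd1}.
Common ancestors: {03736a8, 04dcf4b, 9f172c6, a4c1ddf, ecf896f, f93feae, fae36d7}.
Among these, f93feae is not an ancestor of any other common ancestor — it is the merge base.

f93feae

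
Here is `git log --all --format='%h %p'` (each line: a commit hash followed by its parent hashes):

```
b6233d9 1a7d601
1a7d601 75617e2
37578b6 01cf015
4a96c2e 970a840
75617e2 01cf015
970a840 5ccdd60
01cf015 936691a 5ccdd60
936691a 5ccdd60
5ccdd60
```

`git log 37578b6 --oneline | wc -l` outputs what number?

4

Walking parent pointers from 37578b6: reachable set = {01cf015, 37578b6, 5ccdd60, 936691a}.
That is 4 commits.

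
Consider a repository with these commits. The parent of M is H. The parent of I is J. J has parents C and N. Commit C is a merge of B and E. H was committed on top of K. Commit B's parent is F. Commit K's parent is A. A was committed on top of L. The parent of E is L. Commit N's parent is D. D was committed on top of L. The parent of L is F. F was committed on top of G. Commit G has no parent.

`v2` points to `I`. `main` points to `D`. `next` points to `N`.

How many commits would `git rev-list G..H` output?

5

Reachable from H: {A, F, G, H, K, L}.
Reachable from G: {G}.
In H's history but not G's: {A, F, H, K, L} — 5 commits.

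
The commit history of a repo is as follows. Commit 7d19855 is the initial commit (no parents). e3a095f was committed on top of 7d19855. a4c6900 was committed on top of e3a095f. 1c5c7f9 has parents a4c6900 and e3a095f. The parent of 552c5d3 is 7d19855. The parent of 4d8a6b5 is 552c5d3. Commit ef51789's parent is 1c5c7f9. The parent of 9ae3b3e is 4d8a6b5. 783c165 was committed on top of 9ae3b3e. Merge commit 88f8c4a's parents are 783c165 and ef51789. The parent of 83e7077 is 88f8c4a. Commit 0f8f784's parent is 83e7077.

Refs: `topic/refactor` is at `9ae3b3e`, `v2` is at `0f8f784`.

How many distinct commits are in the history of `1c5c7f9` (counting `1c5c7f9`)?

4

Walking parent pointers from 1c5c7f9: reachable set = {1c5c7f9, 7d19855, a4c6900, e3a095f}.
That is 4 commits.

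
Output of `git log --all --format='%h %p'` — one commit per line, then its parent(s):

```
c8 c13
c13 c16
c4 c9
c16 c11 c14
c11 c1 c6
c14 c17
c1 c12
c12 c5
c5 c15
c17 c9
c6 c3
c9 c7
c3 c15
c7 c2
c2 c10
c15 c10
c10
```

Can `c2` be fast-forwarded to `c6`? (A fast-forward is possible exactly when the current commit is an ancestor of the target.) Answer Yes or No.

No

A fast-forward from c2 to c6 is possible iff c2 is an ancestor of c6.
Ancestors of c6: {c10, c15, c3, c6}.
c2 is not among them, so fast-forward is not possible.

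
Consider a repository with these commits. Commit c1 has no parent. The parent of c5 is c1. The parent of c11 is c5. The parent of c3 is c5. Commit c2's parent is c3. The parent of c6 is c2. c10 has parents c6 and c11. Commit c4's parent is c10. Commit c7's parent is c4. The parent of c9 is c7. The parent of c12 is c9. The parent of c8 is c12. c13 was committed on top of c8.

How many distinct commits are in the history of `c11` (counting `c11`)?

Walking parent pointers from c11: reachable set = {c1, c11, c5}.
That is 3 commits.

3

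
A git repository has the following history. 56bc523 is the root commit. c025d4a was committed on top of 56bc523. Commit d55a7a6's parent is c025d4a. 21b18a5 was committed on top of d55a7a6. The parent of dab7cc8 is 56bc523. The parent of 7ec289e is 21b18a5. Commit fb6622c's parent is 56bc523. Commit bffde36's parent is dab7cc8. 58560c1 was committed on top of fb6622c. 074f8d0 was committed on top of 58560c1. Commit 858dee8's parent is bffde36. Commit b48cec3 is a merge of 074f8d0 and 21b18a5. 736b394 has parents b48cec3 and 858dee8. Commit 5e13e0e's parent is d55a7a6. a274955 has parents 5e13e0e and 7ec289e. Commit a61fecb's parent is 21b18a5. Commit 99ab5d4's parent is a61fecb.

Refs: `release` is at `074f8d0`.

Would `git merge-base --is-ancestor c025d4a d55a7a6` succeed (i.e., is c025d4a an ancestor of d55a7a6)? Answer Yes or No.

Ancestors of d55a7a6 (commits reachable by following parents): {56bc523, c025d4a, d55a7a6}.
c025d4a is in that set, so it is an ancestor of d55a7a6.

Yes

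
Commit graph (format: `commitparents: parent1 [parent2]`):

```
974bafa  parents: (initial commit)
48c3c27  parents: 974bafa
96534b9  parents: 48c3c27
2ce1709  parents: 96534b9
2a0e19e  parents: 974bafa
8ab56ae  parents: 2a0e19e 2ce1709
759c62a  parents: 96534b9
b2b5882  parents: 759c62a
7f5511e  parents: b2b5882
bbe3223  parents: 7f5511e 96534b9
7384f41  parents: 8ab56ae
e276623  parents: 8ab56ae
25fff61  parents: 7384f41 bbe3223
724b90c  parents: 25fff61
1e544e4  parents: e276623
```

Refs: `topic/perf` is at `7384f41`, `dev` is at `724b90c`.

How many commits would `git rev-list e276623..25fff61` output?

6

Reachable from 25fff61: {25fff61, 2a0e19e, 2ce1709, 48c3c27, 7384f41, 759c62a, 7f5511e, 8ab56ae, 96534b9, 974bafa, b2b5882, bbe3223}.
Reachable from e276623: {2a0e19e, 2ce1709, 48c3c27, 8ab56ae, 96534b9, 974bafa, e276623}.
In 25fff61's history but not e276623's: {25fff61, 7384f41, 759c62a, 7f5511e, b2b5882, bbe3223} — 6 commits.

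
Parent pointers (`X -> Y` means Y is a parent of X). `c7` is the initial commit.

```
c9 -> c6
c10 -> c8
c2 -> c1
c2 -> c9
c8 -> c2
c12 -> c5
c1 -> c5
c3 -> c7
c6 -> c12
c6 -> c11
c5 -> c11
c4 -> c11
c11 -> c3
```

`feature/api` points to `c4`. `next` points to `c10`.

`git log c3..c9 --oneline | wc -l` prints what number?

Reachable from c9: {c11, c12, c3, c5, c6, c7, c9}.
Reachable from c3: {c3, c7}.
In c9's history but not c3's: {c11, c12, c5, c6, c9} — 5 commits.

5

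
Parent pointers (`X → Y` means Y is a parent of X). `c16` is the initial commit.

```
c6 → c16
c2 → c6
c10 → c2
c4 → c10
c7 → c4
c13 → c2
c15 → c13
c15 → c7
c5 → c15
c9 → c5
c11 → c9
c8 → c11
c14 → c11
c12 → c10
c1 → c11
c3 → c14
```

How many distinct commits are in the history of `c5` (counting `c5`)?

9

Walking parent pointers from c5: reachable set = {c10, c13, c15, c16, c2, c4, c5, c6, c7}.
That is 9 commits.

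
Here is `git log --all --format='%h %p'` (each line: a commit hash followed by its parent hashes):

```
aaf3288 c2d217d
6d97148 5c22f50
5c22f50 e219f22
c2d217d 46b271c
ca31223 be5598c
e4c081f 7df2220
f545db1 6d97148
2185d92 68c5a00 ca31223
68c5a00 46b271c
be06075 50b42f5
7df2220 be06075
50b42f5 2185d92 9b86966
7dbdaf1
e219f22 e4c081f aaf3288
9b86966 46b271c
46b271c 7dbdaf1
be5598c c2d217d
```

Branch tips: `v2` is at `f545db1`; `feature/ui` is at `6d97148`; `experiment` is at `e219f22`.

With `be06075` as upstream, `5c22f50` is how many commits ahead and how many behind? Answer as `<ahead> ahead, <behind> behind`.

Reachable from 5c22f50: {2185d92, 46b271c, 50b42f5, 5c22f50, 68c5a00, 7dbdaf1, 7df2220, 9b86966, aaf3288, be06075, be5598c, c2d217d, ca31223, e219f22, e4c081f}.
Reachable from be06075: {2185d92, 46b271c, 50b42f5, 68c5a00, 7dbdaf1, 9b86966, be06075, be5598c, c2d217d, ca31223}.
Only in 5c22f50's history (ahead): {5c22f50, 7df2220, aaf3288, e219f22, e4c081f} — 5.
Only in be06075's history (behind): {} — 0.

5 ahead, 0 behind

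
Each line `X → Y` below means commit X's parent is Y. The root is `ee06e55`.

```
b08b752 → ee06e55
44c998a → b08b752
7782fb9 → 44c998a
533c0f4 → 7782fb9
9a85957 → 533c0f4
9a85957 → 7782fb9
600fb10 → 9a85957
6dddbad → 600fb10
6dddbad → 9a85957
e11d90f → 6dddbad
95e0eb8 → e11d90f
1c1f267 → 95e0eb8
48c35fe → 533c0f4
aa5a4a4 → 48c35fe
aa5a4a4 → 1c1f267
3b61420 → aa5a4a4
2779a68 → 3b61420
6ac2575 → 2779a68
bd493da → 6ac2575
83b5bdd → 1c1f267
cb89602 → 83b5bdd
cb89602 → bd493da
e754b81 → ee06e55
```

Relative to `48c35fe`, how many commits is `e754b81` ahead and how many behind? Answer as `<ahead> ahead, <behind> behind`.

Reachable from e754b81: {e754b81, ee06e55}.
Reachable from 48c35fe: {44c998a, 48c35fe, 533c0f4, 7782fb9, b08b752, ee06e55}.
Only in e754b81's history (ahead): {e754b81} — 1.
Only in 48c35fe's history (behind): {44c998a, 48c35fe, 533c0f4, 7782fb9, b08b752} — 5.

1 ahead, 5 behind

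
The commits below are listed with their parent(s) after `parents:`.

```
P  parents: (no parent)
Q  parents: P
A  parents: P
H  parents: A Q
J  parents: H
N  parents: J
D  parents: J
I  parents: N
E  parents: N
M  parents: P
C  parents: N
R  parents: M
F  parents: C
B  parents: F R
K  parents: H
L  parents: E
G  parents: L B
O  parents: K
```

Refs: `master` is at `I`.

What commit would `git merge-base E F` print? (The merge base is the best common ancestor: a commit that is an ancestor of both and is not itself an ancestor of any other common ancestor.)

Ancestors of E: {A, E, H, J, N, P, Q}.
Ancestors of F: {A, C, F, H, J, N, P, Q}.
Common ancestors: {A, H, J, N, P, Q}.
Among these, N is not an ancestor of any other common ancestor — it is the merge base.

N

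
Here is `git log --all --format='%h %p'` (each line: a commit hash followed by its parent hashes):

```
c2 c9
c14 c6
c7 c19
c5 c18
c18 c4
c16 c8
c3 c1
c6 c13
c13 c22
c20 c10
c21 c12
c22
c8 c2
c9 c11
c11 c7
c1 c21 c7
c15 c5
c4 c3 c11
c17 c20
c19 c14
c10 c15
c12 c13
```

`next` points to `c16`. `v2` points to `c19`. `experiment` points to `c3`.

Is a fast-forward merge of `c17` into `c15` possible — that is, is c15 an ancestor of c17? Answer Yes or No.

Yes

A fast-forward from c15 to c17 is possible iff c15 is an ancestor of c17.
Ancestors of c17: {c1, c10, c11, c12, c13, c14, c15, c17, c18, c19, c20, c21, c22, c3, c4, c5, c6, c7}.
c15 is among them, so fast-forward is possible.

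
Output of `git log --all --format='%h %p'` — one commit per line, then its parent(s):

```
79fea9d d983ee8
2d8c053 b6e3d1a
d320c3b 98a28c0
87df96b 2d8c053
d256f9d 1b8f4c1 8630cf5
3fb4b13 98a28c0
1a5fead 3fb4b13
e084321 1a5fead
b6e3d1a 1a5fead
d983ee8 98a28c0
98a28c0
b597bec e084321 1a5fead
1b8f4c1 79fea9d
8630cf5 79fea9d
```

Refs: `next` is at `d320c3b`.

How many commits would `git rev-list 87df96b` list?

6

Walking parent pointers from 87df96b: reachable set = {1a5fead, 2d8c053, 3fb4b13, 87df96b, 98a28c0, b6e3d1a}.
That is 6 commits.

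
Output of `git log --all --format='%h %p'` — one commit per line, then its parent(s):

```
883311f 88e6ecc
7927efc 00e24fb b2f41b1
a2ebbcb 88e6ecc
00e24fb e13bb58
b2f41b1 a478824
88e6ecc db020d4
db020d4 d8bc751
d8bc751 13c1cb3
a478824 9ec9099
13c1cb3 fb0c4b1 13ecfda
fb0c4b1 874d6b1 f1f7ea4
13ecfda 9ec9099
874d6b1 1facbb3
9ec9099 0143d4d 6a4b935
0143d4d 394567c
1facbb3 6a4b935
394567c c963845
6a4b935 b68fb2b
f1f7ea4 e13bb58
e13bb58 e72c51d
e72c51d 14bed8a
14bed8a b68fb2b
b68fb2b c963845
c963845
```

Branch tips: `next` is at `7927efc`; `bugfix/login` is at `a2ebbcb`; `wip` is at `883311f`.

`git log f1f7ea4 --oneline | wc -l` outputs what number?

Walking parent pointers from f1f7ea4: reachable set = {14bed8a, b68fb2b, c963845, e13bb58, e72c51d, f1f7ea4}.
That is 6 commits.

6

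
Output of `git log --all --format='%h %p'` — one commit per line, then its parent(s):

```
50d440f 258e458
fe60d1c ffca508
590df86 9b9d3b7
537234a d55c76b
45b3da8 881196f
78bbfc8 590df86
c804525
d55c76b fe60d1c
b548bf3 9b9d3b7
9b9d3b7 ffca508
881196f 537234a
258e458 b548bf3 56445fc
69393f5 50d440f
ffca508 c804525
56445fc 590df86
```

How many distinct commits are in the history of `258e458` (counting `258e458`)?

Walking parent pointers from 258e458: reachable set = {258e458, 56445fc, 590df86, 9b9d3b7, b548bf3, c804525, ffca508}.
That is 7 commits.

7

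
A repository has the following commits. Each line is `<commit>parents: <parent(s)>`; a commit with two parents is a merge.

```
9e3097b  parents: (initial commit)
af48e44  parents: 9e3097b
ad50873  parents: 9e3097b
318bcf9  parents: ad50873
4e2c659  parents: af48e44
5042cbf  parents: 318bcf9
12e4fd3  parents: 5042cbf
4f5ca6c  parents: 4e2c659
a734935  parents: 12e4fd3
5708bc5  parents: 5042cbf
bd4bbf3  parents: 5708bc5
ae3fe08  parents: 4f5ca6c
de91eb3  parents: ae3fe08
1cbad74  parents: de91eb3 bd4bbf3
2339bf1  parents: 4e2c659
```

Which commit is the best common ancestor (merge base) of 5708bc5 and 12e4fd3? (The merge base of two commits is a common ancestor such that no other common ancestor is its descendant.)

Ancestors of 5708bc5: {318bcf9, 5042cbf, 5708bc5, 9e3097b, ad50873}.
Ancestors of 12e4fd3: {12e4fd3, 318bcf9, 5042cbf, 9e3097b, ad50873}.
Common ancestors: {318bcf9, 5042cbf, 9e3097b, ad50873}.
Among these, 5042cbf is not an ancestor of any other common ancestor — it is the merge base.

5042cbf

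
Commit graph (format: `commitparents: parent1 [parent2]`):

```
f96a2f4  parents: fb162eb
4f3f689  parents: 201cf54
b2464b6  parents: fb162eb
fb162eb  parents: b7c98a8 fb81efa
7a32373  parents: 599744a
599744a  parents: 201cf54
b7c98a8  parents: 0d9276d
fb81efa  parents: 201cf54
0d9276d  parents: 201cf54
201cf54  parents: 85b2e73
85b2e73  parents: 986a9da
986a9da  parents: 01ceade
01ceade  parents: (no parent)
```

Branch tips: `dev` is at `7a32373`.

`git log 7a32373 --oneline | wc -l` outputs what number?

6

Walking parent pointers from 7a32373: reachable set = {01ceade, 201cf54, 599744a, 7a32373, 85b2e73, 986a9da}.
That is 6 commits.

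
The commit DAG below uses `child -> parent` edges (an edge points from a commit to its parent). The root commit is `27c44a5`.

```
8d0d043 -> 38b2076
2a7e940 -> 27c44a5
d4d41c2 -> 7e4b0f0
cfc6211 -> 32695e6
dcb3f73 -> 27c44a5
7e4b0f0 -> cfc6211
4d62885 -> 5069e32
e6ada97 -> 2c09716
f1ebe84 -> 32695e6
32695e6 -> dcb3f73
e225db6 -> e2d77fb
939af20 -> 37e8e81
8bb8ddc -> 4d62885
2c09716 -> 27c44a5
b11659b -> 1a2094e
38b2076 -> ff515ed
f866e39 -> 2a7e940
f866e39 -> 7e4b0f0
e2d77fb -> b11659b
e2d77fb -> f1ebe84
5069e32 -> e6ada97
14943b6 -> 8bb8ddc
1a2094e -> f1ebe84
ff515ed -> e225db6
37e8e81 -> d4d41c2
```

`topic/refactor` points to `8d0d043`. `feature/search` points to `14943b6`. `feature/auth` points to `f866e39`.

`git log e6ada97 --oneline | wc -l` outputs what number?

3

Walking parent pointers from e6ada97: reachable set = {27c44a5, 2c09716, e6ada97}.
That is 3 commits.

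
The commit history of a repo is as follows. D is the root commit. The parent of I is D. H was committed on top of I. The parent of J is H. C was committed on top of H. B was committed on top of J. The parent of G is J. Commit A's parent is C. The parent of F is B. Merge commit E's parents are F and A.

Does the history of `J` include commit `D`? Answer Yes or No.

Yes

Ancestors of J (commits reachable by following parents): {D, H, I, J}.
D is in that set, so it is an ancestor of J.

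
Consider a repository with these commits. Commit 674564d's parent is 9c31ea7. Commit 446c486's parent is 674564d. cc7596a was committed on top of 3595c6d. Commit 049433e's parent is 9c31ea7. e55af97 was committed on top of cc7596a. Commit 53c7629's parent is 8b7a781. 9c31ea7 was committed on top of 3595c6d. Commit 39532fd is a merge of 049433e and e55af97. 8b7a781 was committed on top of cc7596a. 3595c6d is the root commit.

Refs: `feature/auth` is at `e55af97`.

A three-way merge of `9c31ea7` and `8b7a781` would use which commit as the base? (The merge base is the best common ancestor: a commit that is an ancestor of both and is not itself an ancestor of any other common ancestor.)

3595c6d

Ancestors of 9c31ea7: {3595c6d, 9c31ea7}.
Ancestors of 8b7a781: {3595c6d, 8b7a781, cc7596a}.
Common ancestors: {3595c6d}.
The only common ancestor is 3595c6d, so it is the merge base.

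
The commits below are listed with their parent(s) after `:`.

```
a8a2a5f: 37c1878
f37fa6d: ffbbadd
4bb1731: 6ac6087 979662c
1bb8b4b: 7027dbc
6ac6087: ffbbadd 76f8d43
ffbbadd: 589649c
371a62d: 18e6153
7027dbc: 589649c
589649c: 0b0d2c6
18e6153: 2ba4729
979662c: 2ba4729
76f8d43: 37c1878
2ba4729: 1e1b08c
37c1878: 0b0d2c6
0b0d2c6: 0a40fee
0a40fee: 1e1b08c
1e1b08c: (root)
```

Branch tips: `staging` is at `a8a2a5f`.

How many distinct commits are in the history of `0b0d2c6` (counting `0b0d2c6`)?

Walking parent pointers from 0b0d2c6: reachable set = {0a40fee, 0b0d2c6, 1e1b08c}.
That is 3 commits.

3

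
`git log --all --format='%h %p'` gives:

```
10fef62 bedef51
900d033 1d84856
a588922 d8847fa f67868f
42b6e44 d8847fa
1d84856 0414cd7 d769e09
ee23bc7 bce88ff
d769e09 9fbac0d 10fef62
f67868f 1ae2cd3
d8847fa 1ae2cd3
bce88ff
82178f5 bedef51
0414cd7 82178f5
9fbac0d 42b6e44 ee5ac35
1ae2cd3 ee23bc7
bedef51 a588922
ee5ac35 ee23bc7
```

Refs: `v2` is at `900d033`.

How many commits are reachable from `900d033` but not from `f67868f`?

Reachable from 900d033: {0414cd7, 10fef62, 1ae2cd3, 1d84856, 42b6e44, 82178f5, 900d033, 9fbac0d, a588922, bce88ff, bedef51, d769e09, d8847fa, ee23bc7, ee5ac35, f67868f}.
Reachable from f67868f: {1ae2cd3, bce88ff, ee23bc7, f67868f}.
In 900d033's history but not f67868f's: {0414cd7, 10fef62, 1d84856, 42b6e44, 82178f5, 900d033, 9fbac0d, a588922, bedef51, d769e09, d8847fa, ee5ac35} — 12 commits.

12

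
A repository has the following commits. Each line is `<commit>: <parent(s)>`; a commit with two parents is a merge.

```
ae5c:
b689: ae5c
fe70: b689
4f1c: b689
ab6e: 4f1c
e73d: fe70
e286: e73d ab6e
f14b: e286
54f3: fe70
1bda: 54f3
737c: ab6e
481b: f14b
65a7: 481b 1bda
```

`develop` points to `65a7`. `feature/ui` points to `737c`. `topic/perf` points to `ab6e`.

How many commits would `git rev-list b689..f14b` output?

Reachable from f14b: {4f1c, ab6e, ae5c, b689, e286, e73d, f14b, fe70}.
Reachable from b689: {ae5c, b689}.
In f14b's history but not b689's: {4f1c, ab6e, e286, e73d, f14b, fe70} — 6 commits.

6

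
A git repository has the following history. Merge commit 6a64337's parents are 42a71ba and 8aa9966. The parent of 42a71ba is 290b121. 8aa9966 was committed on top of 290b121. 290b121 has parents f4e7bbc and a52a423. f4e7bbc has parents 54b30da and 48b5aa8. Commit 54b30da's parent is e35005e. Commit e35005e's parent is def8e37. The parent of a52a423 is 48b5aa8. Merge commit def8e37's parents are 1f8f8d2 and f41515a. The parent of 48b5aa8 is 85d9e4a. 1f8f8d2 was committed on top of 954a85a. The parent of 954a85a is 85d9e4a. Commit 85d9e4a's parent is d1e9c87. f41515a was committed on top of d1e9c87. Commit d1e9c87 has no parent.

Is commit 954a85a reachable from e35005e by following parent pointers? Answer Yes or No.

Ancestors of e35005e (commits reachable by following parents): {1f8f8d2, 85d9e4a, 954a85a, d1e9c87, def8e37, e35005e, f41515a}.
954a85a is in that set, so it is an ancestor of e35005e.

Yes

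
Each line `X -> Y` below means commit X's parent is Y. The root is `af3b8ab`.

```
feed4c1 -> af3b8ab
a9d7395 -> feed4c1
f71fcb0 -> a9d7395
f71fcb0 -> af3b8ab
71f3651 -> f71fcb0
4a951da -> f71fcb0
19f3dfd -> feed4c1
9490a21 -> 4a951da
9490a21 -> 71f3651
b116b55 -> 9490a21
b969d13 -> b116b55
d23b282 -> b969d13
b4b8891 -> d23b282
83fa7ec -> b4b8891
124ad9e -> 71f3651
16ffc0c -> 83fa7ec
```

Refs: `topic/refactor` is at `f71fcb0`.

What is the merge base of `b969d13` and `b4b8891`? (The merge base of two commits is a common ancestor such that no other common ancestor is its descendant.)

b969d13

Ancestors of b969d13: {4a951da, 71f3651, 9490a21, a9d7395, af3b8ab, b116b55, b969d13, f71fcb0, feed4c1}.
Ancestors of b4b8891: {4a951da, 71f3651, 9490a21, a9d7395, af3b8ab, b116b55, b4b8891, b969d13, d23b282, f71fcb0, feed4c1}.
Common ancestors: {4a951da, 71f3651, 9490a21, a9d7395, af3b8ab, b116b55, b969d13, f71fcb0, feed4c1}.
Among these, b969d13 is not an ancestor of any other common ancestor — it is the merge base.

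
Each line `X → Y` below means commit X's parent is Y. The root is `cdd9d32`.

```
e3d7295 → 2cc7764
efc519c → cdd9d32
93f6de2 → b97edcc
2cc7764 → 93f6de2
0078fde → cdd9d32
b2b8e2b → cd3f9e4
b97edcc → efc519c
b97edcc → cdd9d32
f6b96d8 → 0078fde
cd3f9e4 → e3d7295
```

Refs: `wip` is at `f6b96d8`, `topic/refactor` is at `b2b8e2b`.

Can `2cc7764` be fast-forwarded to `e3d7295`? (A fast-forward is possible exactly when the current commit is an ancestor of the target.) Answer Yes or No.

Yes

A fast-forward from 2cc7764 to e3d7295 is possible iff 2cc7764 is an ancestor of e3d7295.
Ancestors of e3d7295: {2cc7764, 93f6de2, b97edcc, cdd9d32, e3d7295, efc519c}.
2cc7764 is among them, so fast-forward is possible.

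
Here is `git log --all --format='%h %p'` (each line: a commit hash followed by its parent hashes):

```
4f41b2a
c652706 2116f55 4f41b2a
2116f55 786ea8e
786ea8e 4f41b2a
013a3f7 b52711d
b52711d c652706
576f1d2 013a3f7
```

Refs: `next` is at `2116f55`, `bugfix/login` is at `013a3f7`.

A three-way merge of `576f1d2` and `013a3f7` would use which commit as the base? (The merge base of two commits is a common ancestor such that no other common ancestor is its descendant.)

Ancestors of 576f1d2: {013a3f7, 2116f55, 4f41b2a, 576f1d2, 786ea8e, b52711d, c652706}.
Ancestors of 013a3f7: {013a3f7, 2116f55, 4f41b2a, 786ea8e, b52711d, c652706}.
Common ancestors: {013a3f7, 2116f55, 4f41b2a, 786ea8e, b52711d, c652706}.
Among these, 013a3f7 is not an ancestor of any other common ancestor — it is the merge base.

013a3f7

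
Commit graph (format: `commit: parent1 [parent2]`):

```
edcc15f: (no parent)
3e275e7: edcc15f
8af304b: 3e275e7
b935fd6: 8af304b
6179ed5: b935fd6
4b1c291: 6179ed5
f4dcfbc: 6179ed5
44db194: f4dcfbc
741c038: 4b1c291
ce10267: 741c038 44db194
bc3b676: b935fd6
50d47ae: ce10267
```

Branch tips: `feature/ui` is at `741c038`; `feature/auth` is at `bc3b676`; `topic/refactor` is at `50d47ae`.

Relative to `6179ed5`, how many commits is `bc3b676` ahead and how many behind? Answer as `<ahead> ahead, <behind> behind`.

Reachable from bc3b676: {3e275e7, 8af304b, b935fd6, bc3b676, edcc15f}.
Reachable from 6179ed5: {3e275e7, 6179ed5, 8af304b, b935fd6, edcc15f}.
Only in bc3b676's history (ahead): {bc3b676} — 1.
Only in 6179ed5's history (behind): {6179ed5} — 1.

1 ahead, 1 behind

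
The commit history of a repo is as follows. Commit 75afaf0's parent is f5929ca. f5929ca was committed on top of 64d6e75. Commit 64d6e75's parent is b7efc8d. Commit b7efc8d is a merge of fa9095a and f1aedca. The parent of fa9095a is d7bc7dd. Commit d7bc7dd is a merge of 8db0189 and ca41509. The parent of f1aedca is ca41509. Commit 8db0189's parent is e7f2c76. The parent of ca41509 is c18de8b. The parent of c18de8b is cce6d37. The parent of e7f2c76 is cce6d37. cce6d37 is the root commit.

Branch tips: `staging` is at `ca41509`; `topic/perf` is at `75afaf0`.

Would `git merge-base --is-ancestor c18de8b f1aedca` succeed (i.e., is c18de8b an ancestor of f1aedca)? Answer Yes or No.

Yes

Ancestors of f1aedca (commits reachable by following parents): {c18de8b, ca41509, cce6d37, f1aedca}.
c18de8b is in that set, so it is an ancestor of f1aedca.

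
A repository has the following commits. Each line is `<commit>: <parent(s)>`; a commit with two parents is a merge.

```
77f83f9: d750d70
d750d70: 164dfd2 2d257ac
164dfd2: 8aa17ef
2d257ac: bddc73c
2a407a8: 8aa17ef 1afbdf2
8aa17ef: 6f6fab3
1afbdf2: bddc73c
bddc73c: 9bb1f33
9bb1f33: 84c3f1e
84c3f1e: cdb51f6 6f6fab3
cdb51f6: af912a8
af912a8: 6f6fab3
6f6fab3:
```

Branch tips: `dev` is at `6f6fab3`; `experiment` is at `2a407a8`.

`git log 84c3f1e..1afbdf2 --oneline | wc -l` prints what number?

3

Reachable from 1afbdf2: {1afbdf2, 6f6fab3, 84c3f1e, 9bb1f33, af912a8, bddc73c, cdb51f6}.
Reachable from 84c3f1e: {6f6fab3, 84c3f1e, af912a8, cdb51f6}.
In 1afbdf2's history but not 84c3f1e's: {1afbdf2, 9bb1f33, bddc73c} — 3 commits.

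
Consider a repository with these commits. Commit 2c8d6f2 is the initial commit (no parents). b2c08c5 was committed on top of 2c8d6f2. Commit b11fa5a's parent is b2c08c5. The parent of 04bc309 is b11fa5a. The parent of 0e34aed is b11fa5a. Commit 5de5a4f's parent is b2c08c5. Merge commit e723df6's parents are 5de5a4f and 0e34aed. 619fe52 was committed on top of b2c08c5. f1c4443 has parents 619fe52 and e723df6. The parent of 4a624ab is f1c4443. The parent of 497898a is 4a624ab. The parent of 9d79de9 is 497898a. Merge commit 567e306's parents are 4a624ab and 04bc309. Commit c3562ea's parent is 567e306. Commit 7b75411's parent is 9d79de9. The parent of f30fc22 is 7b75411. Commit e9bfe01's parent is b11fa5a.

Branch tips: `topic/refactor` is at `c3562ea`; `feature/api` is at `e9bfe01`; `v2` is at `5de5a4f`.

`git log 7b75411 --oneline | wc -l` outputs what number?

12

Walking parent pointers from 7b75411: reachable set = {0e34aed, 2c8d6f2, 497898a, 4a624ab, 5de5a4f, 619fe52, 7b75411, 9d79de9, b11fa5a, b2c08c5, e723df6, f1c4443}.
That is 12 commits.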